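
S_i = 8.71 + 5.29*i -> [8.71, 14.0, 19.29, 24.58, 29.87]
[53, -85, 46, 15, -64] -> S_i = Random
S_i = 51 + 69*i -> [51, 120, 189, 258, 327]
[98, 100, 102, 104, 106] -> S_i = 98 + 2*i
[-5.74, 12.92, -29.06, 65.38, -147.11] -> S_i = -5.74*(-2.25)^i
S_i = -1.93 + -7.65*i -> [-1.93, -9.58, -17.23, -24.88, -32.53]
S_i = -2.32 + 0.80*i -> [-2.32, -1.52, -0.72, 0.08, 0.88]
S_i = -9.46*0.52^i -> [-9.46, -4.92, -2.56, -1.33, -0.69]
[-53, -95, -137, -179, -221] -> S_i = -53 + -42*i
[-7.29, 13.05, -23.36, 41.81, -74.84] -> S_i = -7.29*(-1.79)^i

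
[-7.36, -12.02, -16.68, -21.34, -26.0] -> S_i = -7.36 + -4.66*i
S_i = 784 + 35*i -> [784, 819, 854, 889, 924]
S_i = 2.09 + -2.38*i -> [2.09, -0.29, -2.67, -5.05, -7.43]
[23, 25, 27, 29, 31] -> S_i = 23 + 2*i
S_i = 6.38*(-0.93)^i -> [6.38, -5.93, 5.52, -5.13, 4.77]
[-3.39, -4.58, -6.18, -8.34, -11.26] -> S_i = -3.39*1.35^i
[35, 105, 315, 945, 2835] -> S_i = 35*3^i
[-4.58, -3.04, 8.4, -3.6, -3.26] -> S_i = Random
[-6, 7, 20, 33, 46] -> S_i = -6 + 13*i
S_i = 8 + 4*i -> [8, 12, 16, 20, 24]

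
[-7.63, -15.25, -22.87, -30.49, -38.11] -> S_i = -7.63 + -7.62*i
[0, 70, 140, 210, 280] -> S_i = 0 + 70*i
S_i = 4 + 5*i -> [4, 9, 14, 19, 24]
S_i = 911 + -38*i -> [911, 873, 835, 797, 759]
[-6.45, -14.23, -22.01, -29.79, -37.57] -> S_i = -6.45 + -7.78*i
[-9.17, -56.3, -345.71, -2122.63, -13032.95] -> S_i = -9.17*6.14^i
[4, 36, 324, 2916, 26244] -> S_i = 4*9^i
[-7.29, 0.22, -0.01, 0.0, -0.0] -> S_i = -7.29*(-0.03)^i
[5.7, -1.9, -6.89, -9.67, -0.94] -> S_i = Random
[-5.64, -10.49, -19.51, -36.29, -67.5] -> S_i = -5.64*1.86^i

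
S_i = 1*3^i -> [1, 3, 9, 27, 81]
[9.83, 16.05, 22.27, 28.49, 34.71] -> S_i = 9.83 + 6.22*i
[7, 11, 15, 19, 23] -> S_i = 7 + 4*i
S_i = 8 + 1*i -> [8, 9, 10, 11, 12]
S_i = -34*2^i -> [-34, -68, -136, -272, -544]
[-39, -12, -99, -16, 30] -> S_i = Random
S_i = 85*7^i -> [85, 595, 4165, 29155, 204085]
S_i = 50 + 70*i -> [50, 120, 190, 260, 330]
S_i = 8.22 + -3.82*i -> [8.22, 4.4, 0.58, -3.24, -7.06]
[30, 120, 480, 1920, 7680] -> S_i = 30*4^i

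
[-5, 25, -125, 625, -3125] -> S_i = -5*-5^i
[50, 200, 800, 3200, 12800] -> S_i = 50*4^i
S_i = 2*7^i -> [2, 14, 98, 686, 4802]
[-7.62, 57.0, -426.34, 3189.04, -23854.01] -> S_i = -7.62*(-7.48)^i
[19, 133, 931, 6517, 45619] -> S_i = 19*7^i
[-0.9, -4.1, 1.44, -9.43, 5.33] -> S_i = Random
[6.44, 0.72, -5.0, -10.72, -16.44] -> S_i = 6.44 + -5.72*i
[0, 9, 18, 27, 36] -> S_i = 0 + 9*i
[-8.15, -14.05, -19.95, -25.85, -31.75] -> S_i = -8.15 + -5.90*i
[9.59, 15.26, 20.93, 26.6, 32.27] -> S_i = 9.59 + 5.67*i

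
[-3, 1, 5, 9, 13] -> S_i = -3 + 4*i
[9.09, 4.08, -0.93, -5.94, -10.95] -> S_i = 9.09 + -5.01*i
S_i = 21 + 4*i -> [21, 25, 29, 33, 37]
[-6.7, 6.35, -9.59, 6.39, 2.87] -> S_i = Random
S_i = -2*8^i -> [-2, -16, -128, -1024, -8192]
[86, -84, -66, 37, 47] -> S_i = Random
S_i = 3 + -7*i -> [3, -4, -11, -18, -25]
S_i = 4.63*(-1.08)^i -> [4.63, -5.0, 5.4, -5.83, 6.3]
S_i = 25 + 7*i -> [25, 32, 39, 46, 53]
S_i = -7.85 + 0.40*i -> [-7.85, -7.45, -7.05, -6.65, -6.25]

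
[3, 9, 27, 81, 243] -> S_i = 3*3^i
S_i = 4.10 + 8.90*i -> [4.1, 13.0, 21.9, 30.8, 39.7]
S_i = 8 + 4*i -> [8, 12, 16, 20, 24]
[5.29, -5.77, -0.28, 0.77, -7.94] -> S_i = Random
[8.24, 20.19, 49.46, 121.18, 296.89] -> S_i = 8.24*2.45^i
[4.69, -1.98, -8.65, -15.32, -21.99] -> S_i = 4.69 + -6.67*i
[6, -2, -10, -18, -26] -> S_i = 6 + -8*i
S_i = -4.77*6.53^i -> [-4.77, -31.15, -203.4, -1328.18, -8673.04]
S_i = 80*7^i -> [80, 560, 3920, 27440, 192080]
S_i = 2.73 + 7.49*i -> [2.73, 10.22, 17.71, 25.2, 32.69]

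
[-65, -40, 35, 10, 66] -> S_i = Random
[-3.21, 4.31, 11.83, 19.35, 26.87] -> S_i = -3.21 + 7.52*i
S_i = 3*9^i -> [3, 27, 243, 2187, 19683]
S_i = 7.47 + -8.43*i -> [7.47, -0.96, -9.39, -17.82, -26.25]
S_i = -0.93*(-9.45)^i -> [-0.93, 8.79, -83.05, 784.84, -7416.69]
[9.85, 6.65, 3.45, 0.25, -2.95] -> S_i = 9.85 + -3.20*i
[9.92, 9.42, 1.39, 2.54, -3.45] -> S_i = Random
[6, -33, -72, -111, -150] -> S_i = 6 + -39*i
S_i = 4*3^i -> [4, 12, 36, 108, 324]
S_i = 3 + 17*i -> [3, 20, 37, 54, 71]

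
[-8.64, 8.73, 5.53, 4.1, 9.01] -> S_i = Random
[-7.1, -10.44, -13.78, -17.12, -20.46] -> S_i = -7.10 + -3.34*i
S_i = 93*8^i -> [93, 744, 5952, 47616, 380928]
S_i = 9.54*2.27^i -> [9.54, 21.66, 49.16, 111.59, 253.31]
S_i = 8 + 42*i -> [8, 50, 92, 134, 176]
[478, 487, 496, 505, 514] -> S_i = 478 + 9*i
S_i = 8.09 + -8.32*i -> [8.09, -0.23, -8.55, -16.87, -25.19]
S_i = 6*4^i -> [6, 24, 96, 384, 1536]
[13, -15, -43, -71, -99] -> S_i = 13 + -28*i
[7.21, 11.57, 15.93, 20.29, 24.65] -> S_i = 7.21 + 4.36*i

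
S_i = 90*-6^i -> [90, -540, 3240, -19440, 116640]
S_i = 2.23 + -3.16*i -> [2.23, -0.93, -4.09, -7.25, -10.41]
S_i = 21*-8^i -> [21, -168, 1344, -10752, 86016]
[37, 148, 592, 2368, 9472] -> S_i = 37*4^i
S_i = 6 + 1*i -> [6, 7, 8, 9, 10]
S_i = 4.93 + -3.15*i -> [4.93, 1.78, -1.37, -4.52, -7.67]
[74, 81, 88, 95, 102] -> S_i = 74 + 7*i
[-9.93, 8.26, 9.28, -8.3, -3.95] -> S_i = Random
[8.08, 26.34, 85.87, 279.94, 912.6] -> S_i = 8.08*3.26^i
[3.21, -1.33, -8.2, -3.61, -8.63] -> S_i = Random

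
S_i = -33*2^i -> [-33, -66, -132, -264, -528]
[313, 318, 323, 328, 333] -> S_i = 313 + 5*i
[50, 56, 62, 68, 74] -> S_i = 50 + 6*i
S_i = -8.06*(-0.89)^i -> [-8.06, 7.17, -6.38, 5.68, -5.06]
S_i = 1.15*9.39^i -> [1.15, 10.8, 101.4, 952.13, 8940.47]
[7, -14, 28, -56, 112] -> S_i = 7*-2^i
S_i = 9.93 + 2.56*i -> [9.93, 12.49, 15.05, 17.61, 20.17]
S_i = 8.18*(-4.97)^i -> [8.18, -40.65, 202.05, -1004.21, 4990.9]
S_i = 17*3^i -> [17, 51, 153, 459, 1377]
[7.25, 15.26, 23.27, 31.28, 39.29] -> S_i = 7.25 + 8.01*i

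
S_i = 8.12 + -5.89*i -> [8.12, 2.23, -3.66, -9.55, -15.44]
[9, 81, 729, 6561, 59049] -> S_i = 9*9^i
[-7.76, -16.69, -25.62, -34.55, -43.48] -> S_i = -7.76 + -8.93*i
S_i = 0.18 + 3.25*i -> [0.18, 3.43, 6.68, 9.93, 13.18]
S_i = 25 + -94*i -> [25, -69, -163, -257, -351]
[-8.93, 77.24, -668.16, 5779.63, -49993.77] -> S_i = -8.93*(-8.65)^i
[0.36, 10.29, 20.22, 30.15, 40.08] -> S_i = 0.36 + 9.93*i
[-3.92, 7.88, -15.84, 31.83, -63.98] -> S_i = -3.92*(-2.01)^i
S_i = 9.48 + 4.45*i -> [9.48, 13.93, 18.38, 22.83, 27.28]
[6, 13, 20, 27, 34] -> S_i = 6 + 7*i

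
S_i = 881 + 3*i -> [881, 884, 887, 890, 893]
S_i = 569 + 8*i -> [569, 577, 585, 593, 601]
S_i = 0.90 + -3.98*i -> [0.9, -3.08, -7.06, -11.04, -15.02]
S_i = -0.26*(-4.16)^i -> [-0.26, 1.08, -4.5, 18.72, -77.87]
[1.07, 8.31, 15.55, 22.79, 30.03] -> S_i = 1.07 + 7.24*i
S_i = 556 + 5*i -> [556, 561, 566, 571, 576]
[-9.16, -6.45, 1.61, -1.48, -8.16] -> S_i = Random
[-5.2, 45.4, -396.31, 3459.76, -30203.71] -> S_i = -5.20*(-8.73)^i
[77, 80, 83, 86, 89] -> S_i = 77 + 3*i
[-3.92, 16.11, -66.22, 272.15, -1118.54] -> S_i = -3.92*(-4.11)^i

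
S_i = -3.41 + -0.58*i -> [-3.41, -3.99, -4.57, -5.15, -5.73]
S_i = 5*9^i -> [5, 45, 405, 3645, 32805]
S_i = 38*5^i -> [38, 190, 950, 4750, 23750]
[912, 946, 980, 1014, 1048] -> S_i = 912 + 34*i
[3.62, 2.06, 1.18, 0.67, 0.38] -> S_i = 3.62*0.57^i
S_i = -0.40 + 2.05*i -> [-0.4, 1.65, 3.7, 5.75, 7.8]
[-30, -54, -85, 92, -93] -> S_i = Random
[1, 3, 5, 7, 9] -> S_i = 1 + 2*i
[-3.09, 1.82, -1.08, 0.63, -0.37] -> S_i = -3.09*(-0.59)^i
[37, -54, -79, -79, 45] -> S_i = Random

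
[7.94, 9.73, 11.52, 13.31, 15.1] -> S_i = 7.94 + 1.79*i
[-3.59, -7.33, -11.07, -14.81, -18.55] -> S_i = -3.59 + -3.74*i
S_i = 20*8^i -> [20, 160, 1280, 10240, 81920]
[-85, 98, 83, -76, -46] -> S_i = Random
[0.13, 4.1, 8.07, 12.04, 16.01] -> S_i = 0.13 + 3.97*i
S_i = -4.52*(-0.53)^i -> [-4.52, 2.4, -1.27, 0.67, -0.36]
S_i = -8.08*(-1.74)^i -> [-8.08, 14.06, -24.46, 42.57, -74.06]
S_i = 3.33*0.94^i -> [3.33, 3.13, 2.94, 2.77, 2.6]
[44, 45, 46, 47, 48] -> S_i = 44 + 1*i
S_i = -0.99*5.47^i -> [-0.99, -5.42, -29.62, -162.03, -886.31]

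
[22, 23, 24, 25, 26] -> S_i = 22 + 1*i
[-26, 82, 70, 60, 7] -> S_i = Random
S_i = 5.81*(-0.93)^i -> [5.81, -5.4, 5.03, -4.67, 4.35]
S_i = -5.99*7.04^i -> [-5.99, -42.17, -296.87, -2089.99, -14713.55]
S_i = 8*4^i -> [8, 32, 128, 512, 2048]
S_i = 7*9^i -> [7, 63, 567, 5103, 45927]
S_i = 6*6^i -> [6, 36, 216, 1296, 7776]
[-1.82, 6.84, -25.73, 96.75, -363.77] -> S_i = -1.82*(-3.76)^i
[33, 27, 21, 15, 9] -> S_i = 33 + -6*i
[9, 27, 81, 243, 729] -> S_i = 9*3^i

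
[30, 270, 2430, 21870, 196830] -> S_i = 30*9^i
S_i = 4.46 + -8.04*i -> [4.46, -3.58, -11.62, -19.66, -27.7]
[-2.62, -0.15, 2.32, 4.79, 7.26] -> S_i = -2.62 + 2.47*i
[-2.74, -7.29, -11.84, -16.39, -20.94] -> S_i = -2.74 + -4.55*i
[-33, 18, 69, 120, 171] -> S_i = -33 + 51*i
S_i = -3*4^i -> [-3, -12, -48, -192, -768]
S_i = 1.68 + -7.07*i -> [1.68, -5.39, -12.46, -19.53, -26.6]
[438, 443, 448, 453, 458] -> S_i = 438 + 5*i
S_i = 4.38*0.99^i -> [4.38, 4.34, 4.29, 4.25, 4.21]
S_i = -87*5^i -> [-87, -435, -2175, -10875, -54375]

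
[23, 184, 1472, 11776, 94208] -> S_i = 23*8^i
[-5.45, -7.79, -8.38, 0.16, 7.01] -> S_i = Random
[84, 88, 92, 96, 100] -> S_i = 84 + 4*i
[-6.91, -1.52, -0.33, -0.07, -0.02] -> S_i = -6.91*0.22^i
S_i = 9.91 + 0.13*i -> [9.91, 10.04, 10.17, 10.3, 10.43]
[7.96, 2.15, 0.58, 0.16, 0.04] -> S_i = 7.96*0.27^i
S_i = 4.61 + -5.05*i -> [4.61, -0.44, -5.49, -10.54, -15.59]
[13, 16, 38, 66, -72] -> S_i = Random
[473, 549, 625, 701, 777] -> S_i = 473 + 76*i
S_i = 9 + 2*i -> [9, 11, 13, 15, 17]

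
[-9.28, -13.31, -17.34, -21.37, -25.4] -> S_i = -9.28 + -4.03*i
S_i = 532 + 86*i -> [532, 618, 704, 790, 876]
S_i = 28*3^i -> [28, 84, 252, 756, 2268]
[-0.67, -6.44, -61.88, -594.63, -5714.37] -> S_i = -0.67*9.61^i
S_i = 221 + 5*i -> [221, 226, 231, 236, 241]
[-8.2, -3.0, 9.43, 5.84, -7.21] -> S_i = Random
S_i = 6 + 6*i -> [6, 12, 18, 24, 30]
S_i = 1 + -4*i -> [1, -3, -7, -11, -15]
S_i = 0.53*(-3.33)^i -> [0.53, -1.76, 5.88, -19.57, 65.17]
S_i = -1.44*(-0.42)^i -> [-1.44, 0.6, -0.25, 0.11, -0.04]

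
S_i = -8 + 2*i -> [-8, -6, -4, -2, 0]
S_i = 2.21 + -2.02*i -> [2.21, 0.19, -1.83, -3.85, -5.87]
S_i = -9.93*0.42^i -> [-9.93, -4.17, -1.75, -0.74, -0.31]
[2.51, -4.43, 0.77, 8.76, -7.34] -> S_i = Random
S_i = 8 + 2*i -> [8, 10, 12, 14, 16]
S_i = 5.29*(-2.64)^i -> [5.29, -13.97, 36.87, -97.33, 256.96]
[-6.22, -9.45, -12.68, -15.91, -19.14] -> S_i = -6.22 + -3.23*i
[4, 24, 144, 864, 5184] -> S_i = 4*6^i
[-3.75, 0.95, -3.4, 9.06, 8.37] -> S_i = Random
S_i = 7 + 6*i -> [7, 13, 19, 25, 31]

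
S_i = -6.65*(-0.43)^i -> [-6.65, 2.86, -1.23, 0.53, -0.23]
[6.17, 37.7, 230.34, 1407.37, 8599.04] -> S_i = 6.17*6.11^i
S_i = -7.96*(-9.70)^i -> [-7.96, 77.21, -748.96, 7264.88, -70469.31]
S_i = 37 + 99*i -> [37, 136, 235, 334, 433]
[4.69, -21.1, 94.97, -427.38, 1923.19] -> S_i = 4.69*(-4.50)^i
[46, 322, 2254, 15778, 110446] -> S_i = 46*7^i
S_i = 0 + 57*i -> [0, 57, 114, 171, 228]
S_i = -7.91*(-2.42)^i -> [-7.91, 19.14, -46.32, 112.1, -271.29]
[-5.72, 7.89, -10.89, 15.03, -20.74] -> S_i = -5.72*(-1.38)^i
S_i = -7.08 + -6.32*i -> [-7.08, -13.4, -19.72, -26.04, -32.36]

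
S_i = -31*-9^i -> [-31, 279, -2511, 22599, -203391]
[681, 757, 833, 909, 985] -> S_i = 681 + 76*i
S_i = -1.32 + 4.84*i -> [-1.32, 3.52, 8.36, 13.2, 18.04]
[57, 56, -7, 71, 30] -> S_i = Random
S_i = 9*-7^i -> [9, -63, 441, -3087, 21609]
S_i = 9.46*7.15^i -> [9.46, 67.64, 483.62, 3457.87, 24723.8]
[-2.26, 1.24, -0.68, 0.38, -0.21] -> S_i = -2.26*(-0.55)^i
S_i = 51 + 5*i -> [51, 56, 61, 66, 71]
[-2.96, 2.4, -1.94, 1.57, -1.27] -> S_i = -2.96*(-0.81)^i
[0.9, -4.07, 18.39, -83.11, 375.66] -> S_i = 0.90*(-4.52)^i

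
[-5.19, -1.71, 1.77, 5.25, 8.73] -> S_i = -5.19 + 3.48*i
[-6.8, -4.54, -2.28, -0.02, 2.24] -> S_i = -6.80 + 2.26*i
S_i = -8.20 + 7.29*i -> [-8.2, -0.91, 6.38, 13.67, 20.96]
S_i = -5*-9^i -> [-5, 45, -405, 3645, -32805]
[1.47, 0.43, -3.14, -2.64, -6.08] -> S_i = Random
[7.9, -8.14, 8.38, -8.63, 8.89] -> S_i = 7.90*(-1.03)^i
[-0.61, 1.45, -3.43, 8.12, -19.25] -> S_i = -0.61*(-2.37)^i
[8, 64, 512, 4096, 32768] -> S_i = 8*8^i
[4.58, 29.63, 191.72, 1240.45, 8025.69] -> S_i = 4.58*6.47^i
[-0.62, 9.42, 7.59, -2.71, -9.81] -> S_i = Random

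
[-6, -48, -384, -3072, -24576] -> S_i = -6*8^i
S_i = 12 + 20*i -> [12, 32, 52, 72, 92]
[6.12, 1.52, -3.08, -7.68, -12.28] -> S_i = 6.12 + -4.60*i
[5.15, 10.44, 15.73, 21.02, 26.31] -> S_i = 5.15 + 5.29*i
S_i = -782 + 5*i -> [-782, -777, -772, -767, -762]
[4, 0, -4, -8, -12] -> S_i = 4 + -4*i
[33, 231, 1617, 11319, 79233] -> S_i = 33*7^i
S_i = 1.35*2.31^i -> [1.35, 3.12, 7.2, 16.64, 38.44]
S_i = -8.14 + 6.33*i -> [-8.14, -1.81, 4.52, 10.85, 17.18]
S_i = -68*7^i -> [-68, -476, -3332, -23324, -163268]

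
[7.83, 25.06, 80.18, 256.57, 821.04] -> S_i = 7.83*3.20^i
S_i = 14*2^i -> [14, 28, 56, 112, 224]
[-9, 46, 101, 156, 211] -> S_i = -9 + 55*i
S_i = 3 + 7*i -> [3, 10, 17, 24, 31]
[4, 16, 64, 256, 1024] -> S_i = 4*4^i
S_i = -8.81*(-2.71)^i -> [-8.81, 23.88, -64.7, 175.34, -475.17]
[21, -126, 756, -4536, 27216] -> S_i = 21*-6^i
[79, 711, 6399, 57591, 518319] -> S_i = 79*9^i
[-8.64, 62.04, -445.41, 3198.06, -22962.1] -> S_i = -8.64*(-7.18)^i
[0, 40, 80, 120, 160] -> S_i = 0 + 40*i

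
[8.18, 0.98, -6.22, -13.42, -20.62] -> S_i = 8.18 + -7.20*i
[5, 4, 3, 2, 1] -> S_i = 5 + -1*i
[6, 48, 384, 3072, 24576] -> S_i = 6*8^i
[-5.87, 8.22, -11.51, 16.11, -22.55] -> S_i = -5.87*(-1.40)^i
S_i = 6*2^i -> [6, 12, 24, 48, 96]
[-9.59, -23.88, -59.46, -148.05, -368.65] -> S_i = -9.59*2.49^i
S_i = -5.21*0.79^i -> [-5.21, -4.12, -3.25, -2.57, -2.03]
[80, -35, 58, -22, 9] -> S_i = Random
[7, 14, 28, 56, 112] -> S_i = 7*2^i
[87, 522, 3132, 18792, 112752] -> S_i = 87*6^i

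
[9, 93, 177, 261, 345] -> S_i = 9 + 84*i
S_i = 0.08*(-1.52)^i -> [0.08, -0.12, 0.18, -0.28, 0.43]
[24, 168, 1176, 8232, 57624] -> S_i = 24*7^i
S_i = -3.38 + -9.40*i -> [-3.38, -12.78, -22.18, -31.58, -40.98]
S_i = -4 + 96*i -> [-4, 92, 188, 284, 380]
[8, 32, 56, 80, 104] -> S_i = 8 + 24*i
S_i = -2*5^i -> [-2, -10, -50, -250, -1250]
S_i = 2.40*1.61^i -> [2.4, 3.86, 6.22, 10.02, 16.13]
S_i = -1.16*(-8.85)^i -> [-1.16, 10.27, -90.85, 804.06, -7115.92]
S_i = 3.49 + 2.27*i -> [3.49, 5.76, 8.03, 10.3, 12.57]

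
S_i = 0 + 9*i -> [0, 9, 18, 27, 36]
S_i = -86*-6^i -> [-86, 516, -3096, 18576, -111456]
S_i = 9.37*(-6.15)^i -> [9.37, -57.63, 354.4, -2179.54, 13404.17]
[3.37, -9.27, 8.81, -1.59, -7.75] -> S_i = Random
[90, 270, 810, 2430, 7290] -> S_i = 90*3^i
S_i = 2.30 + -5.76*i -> [2.3, -3.46, -9.22, -14.98, -20.74]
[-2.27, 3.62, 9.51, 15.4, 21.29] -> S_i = -2.27 + 5.89*i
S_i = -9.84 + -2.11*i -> [-9.84, -11.95, -14.06, -16.17, -18.28]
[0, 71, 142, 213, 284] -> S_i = 0 + 71*i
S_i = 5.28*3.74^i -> [5.28, 19.75, 73.85, 276.22, 1033.05]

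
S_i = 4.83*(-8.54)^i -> [4.83, -41.25, 352.26, -3008.3, 25690.86]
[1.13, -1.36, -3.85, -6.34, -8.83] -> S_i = 1.13 + -2.49*i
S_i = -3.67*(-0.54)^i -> [-3.67, 1.98, -1.07, 0.58, -0.31]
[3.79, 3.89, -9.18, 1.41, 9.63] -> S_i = Random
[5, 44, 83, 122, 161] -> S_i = 5 + 39*i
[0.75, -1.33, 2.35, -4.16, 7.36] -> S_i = 0.75*(-1.77)^i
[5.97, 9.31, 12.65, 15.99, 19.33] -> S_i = 5.97 + 3.34*i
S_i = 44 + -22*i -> [44, 22, 0, -22, -44]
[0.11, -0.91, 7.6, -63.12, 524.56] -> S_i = 0.11*(-8.31)^i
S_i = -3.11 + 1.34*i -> [-3.11, -1.77, -0.43, 0.91, 2.25]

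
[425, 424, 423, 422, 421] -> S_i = 425 + -1*i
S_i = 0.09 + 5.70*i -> [0.09, 5.79, 11.49, 17.19, 22.89]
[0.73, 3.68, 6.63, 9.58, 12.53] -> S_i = 0.73 + 2.95*i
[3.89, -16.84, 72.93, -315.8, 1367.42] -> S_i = 3.89*(-4.33)^i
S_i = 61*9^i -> [61, 549, 4941, 44469, 400221]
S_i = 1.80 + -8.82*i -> [1.8, -7.02, -15.84, -24.66, -33.48]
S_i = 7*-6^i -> [7, -42, 252, -1512, 9072]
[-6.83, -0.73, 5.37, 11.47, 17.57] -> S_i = -6.83 + 6.10*i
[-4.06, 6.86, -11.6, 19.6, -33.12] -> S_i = -4.06*(-1.69)^i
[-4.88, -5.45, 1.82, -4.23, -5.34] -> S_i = Random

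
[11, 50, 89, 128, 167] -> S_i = 11 + 39*i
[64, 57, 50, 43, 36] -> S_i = 64 + -7*i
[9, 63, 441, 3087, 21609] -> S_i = 9*7^i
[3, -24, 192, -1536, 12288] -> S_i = 3*-8^i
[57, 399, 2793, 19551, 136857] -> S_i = 57*7^i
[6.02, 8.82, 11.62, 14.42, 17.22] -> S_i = 6.02 + 2.80*i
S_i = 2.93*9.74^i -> [2.93, 28.54, 277.96, 2707.35, 26369.59]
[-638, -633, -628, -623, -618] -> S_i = -638 + 5*i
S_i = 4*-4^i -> [4, -16, 64, -256, 1024]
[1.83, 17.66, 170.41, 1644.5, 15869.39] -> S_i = 1.83*9.65^i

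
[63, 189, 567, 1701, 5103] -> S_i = 63*3^i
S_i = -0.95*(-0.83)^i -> [-0.95, 0.79, -0.65, 0.54, -0.45]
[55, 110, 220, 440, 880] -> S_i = 55*2^i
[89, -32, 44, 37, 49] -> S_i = Random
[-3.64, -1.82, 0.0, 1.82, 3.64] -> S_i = -3.64 + 1.82*i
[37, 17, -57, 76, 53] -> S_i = Random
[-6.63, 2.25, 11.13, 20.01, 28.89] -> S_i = -6.63 + 8.88*i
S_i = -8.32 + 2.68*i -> [-8.32, -5.64, -2.96, -0.28, 2.4]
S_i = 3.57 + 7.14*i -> [3.57, 10.71, 17.85, 24.99, 32.13]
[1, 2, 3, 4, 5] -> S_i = 1 + 1*i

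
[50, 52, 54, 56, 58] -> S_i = 50 + 2*i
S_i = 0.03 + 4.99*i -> [0.03, 5.02, 10.01, 15.0, 19.99]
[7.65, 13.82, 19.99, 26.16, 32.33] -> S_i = 7.65 + 6.17*i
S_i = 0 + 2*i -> [0, 2, 4, 6, 8]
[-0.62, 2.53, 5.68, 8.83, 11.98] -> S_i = -0.62 + 3.15*i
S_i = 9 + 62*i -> [9, 71, 133, 195, 257]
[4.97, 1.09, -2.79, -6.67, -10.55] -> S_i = 4.97 + -3.88*i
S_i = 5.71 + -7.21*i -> [5.71, -1.5, -8.71, -15.92, -23.13]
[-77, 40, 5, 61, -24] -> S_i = Random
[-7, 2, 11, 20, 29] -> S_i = -7 + 9*i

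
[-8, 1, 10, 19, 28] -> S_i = -8 + 9*i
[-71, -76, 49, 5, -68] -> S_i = Random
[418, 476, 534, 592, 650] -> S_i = 418 + 58*i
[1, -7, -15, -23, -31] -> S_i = 1 + -8*i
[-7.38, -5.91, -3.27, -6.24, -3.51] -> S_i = Random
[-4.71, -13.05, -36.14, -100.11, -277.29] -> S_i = -4.71*2.77^i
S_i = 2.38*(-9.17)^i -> [2.38, -21.82, 200.13, -1835.21, 16828.84]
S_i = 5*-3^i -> [5, -15, 45, -135, 405]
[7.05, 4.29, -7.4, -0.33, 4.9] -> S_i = Random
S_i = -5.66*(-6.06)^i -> [-5.66, 34.3, -207.86, 1259.6, -7633.21]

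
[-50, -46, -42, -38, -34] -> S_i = -50 + 4*i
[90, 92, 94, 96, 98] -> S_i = 90 + 2*i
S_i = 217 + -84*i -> [217, 133, 49, -35, -119]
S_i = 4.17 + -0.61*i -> [4.17, 3.56, 2.95, 2.34, 1.73]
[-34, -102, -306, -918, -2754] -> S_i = -34*3^i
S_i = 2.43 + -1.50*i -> [2.43, 0.93, -0.57, -2.07, -3.57]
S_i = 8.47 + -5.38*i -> [8.47, 3.09, -2.29, -7.67, -13.05]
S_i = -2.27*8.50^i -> [-2.27, -19.3, -164.01, -1394.06, -11849.54]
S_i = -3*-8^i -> [-3, 24, -192, 1536, -12288]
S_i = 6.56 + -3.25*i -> [6.56, 3.31, 0.06, -3.19, -6.44]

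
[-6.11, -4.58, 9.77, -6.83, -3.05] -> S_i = Random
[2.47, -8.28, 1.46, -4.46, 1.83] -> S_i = Random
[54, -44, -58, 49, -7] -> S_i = Random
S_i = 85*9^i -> [85, 765, 6885, 61965, 557685]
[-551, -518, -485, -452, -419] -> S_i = -551 + 33*i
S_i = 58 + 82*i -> [58, 140, 222, 304, 386]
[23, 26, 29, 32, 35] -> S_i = 23 + 3*i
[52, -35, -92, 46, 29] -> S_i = Random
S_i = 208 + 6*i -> [208, 214, 220, 226, 232]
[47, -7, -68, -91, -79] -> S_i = Random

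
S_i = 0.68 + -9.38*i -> [0.68, -8.7, -18.08, -27.46, -36.84]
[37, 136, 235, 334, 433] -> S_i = 37 + 99*i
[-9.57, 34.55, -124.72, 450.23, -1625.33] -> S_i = -9.57*(-3.61)^i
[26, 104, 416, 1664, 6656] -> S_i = 26*4^i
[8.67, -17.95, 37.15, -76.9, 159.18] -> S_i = 8.67*(-2.07)^i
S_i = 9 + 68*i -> [9, 77, 145, 213, 281]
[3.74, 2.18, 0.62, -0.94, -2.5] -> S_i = 3.74 + -1.56*i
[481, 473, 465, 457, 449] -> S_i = 481 + -8*i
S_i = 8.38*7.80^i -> [8.38, 65.36, 509.84, 3976.75, 31018.62]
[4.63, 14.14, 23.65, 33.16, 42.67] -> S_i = 4.63 + 9.51*i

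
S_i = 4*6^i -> [4, 24, 144, 864, 5184]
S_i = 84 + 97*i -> [84, 181, 278, 375, 472]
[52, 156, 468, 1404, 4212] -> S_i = 52*3^i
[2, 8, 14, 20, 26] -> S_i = 2 + 6*i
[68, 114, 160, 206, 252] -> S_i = 68 + 46*i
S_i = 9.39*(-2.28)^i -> [9.39, -21.41, 48.81, -111.29, 253.75]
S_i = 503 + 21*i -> [503, 524, 545, 566, 587]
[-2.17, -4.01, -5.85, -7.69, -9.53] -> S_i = -2.17 + -1.84*i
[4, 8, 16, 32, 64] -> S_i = 4*2^i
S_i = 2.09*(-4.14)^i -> [2.09, -8.65, 35.82, -148.3, 613.97]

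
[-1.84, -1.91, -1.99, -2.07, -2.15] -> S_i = -1.84*1.04^i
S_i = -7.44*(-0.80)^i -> [-7.44, 5.95, -4.76, 3.81, -3.05]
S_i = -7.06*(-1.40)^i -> [-7.06, 9.88, -13.84, 19.37, -27.12]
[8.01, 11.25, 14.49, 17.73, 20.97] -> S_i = 8.01 + 3.24*i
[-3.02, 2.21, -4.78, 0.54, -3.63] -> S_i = Random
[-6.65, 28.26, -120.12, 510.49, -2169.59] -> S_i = -6.65*(-4.25)^i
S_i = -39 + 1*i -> [-39, -38, -37, -36, -35]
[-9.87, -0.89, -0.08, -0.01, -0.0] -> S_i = -9.87*0.09^i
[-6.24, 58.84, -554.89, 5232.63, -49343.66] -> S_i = -6.24*(-9.43)^i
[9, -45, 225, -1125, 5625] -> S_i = 9*-5^i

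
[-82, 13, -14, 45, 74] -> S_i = Random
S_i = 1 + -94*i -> [1, -93, -187, -281, -375]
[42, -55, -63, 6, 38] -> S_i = Random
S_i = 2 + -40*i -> [2, -38, -78, -118, -158]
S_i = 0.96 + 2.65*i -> [0.96, 3.61, 6.26, 8.91, 11.56]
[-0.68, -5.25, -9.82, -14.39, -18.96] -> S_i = -0.68 + -4.57*i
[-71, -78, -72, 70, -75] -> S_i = Random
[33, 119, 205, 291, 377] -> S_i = 33 + 86*i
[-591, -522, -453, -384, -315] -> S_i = -591 + 69*i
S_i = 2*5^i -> [2, 10, 50, 250, 1250]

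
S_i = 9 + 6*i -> [9, 15, 21, 27, 33]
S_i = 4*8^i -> [4, 32, 256, 2048, 16384]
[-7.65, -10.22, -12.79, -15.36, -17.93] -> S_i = -7.65 + -2.57*i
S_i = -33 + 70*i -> [-33, 37, 107, 177, 247]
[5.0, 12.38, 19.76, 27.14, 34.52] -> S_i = 5.00 + 7.38*i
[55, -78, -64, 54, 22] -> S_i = Random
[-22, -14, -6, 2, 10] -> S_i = -22 + 8*i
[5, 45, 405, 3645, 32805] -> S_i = 5*9^i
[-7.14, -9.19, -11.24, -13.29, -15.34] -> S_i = -7.14 + -2.05*i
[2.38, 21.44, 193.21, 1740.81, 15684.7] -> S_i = 2.38*9.01^i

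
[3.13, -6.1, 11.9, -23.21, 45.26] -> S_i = 3.13*(-1.95)^i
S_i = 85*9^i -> [85, 765, 6885, 61965, 557685]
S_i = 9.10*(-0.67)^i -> [9.1, -6.1, 4.08, -2.74, 1.83]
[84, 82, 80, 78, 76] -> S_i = 84 + -2*i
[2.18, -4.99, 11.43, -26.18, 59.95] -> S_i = 2.18*(-2.29)^i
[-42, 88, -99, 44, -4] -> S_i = Random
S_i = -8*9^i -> [-8, -72, -648, -5832, -52488]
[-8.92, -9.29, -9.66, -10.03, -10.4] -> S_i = -8.92 + -0.37*i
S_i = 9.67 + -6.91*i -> [9.67, 2.76, -4.15, -11.06, -17.97]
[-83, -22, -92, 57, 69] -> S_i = Random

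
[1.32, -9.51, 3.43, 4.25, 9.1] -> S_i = Random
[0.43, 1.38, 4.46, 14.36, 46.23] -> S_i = 0.43*3.22^i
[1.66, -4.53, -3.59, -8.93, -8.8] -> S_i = Random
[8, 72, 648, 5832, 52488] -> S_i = 8*9^i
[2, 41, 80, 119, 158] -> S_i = 2 + 39*i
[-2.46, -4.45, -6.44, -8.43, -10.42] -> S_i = -2.46 + -1.99*i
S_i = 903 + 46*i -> [903, 949, 995, 1041, 1087]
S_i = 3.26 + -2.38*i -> [3.26, 0.88, -1.5, -3.88, -6.26]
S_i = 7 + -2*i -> [7, 5, 3, 1, -1]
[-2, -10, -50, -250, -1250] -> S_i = -2*5^i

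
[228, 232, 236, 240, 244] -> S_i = 228 + 4*i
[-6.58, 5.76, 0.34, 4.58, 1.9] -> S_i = Random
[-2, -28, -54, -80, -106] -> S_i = -2 + -26*i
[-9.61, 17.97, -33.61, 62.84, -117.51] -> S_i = -9.61*(-1.87)^i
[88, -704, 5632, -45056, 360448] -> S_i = 88*-8^i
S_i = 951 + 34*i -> [951, 985, 1019, 1053, 1087]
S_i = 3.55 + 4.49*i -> [3.55, 8.04, 12.53, 17.02, 21.51]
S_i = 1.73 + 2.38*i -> [1.73, 4.11, 6.49, 8.87, 11.25]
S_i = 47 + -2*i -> [47, 45, 43, 41, 39]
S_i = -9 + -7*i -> [-9, -16, -23, -30, -37]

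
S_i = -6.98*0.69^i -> [-6.98, -4.82, -3.32, -2.29, -1.58]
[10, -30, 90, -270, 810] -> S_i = 10*-3^i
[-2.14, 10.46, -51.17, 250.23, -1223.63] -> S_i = -2.14*(-4.89)^i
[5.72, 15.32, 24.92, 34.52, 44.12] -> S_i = 5.72 + 9.60*i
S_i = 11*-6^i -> [11, -66, 396, -2376, 14256]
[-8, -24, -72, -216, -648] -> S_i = -8*3^i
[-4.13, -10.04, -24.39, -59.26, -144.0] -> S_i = -4.13*2.43^i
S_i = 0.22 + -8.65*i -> [0.22, -8.43, -17.08, -25.73, -34.38]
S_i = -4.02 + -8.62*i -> [-4.02, -12.64, -21.26, -29.88, -38.5]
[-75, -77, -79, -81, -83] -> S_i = -75 + -2*i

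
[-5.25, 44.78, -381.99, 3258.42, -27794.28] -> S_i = -5.25*(-8.53)^i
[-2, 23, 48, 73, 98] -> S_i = -2 + 25*i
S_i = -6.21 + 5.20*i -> [-6.21, -1.01, 4.19, 9.39, 14.59]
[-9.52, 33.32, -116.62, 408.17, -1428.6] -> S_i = -9.52*(-3.50)^i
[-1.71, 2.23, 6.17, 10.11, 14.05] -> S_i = -1.71 + 3.94*i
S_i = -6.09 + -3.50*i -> [-6.09, -9.59, -13.09, -16.59, -20.09]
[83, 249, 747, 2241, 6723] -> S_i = 83*3^i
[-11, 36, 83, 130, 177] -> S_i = -11 + 47*i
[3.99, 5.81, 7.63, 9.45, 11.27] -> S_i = 3.99 + 1.82*i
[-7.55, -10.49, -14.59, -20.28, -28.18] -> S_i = -7.55*1.39^i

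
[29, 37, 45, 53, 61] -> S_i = 29 + 8*i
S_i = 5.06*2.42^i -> [5.06, 12.25, 29.63, 71.71, 173.54]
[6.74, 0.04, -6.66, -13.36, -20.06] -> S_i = 6.74 + -6.70*i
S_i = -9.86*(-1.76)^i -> [-9.86, 17.35, -30.54, 53.75, -94.61]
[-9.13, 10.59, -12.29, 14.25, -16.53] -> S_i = -9.13*(-1.16)^i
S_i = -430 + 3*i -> [-430, -427, -424, -421, -418]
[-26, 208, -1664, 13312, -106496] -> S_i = -26*-8^i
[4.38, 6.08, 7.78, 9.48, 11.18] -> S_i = 4.38 + 1.70*i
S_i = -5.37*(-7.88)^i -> [-5.37, 42.32, -333.45, 2627.56, -20705.19]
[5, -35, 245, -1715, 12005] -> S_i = 5*-7^i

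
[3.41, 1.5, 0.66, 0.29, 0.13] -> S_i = 3.41*0.44^i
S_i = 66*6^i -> [66, 396, 2376, 14256, 85536]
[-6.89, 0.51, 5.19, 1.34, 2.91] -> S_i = Random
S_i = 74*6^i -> [74, 444, 2664, 15984, 95904]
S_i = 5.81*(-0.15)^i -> [5.81, -0.87, 0.13, -0.02, 0.0]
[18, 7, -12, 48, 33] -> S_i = Random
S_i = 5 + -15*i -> [5, -10, -25, -40, -55]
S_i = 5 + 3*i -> [5, 8, 11, 14, 17]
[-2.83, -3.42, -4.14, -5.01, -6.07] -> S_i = -2.83*1.21^i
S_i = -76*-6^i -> [-76, 456, -2736, 16416, -98496]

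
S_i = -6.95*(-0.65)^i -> [-6.95, 4.52, -2.94, 1.91, -1.24]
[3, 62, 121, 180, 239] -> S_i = 3 + 59*i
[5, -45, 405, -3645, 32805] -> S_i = 5*-9^i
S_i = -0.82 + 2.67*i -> [-0.82, 1.85, 4.52, 7.19, 9.86]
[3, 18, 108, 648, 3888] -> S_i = 3*6^i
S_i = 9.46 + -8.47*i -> [9.46, 0.99, -7.48, -15.95, -24.42]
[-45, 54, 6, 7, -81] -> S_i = Random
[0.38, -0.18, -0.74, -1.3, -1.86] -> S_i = 0.38 + -0.56*i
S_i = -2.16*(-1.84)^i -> [-2.16, 3.97, -7.31, 13.46, -24.76]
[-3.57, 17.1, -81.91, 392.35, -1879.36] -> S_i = -3.57*(-4.79)^i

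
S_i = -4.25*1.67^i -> [-4.25, -7.1, -11.85, -19.79, -33.06]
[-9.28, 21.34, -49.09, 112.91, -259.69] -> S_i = -9.28*(-2.30)^i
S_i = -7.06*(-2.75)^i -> [-7.06, 19.42, -53.39, 146.83, -403.77]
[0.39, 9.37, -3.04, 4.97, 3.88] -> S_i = Random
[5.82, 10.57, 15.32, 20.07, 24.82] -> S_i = 5.82 + 4.75*i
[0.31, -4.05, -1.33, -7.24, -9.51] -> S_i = Random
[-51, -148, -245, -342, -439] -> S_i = -51 + -97*i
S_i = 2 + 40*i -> [2, 42, 82, 122, 162]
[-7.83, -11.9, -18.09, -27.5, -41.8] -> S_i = -7.83*1.52^i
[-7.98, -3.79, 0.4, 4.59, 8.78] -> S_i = -7.98 + 4.19*i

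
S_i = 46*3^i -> [46, 138, 414, 1242, 3726]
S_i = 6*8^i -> [6, 48, 384, 3072, 24576]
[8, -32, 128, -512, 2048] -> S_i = 8*-4^i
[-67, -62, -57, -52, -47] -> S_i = -67 + 5*i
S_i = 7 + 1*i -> [7, 8, 9, 10, 11]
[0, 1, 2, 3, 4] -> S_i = 0 + 1*i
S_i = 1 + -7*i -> [1, -6, -13, -20, -27]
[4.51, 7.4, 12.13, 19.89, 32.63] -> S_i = 4.51*1.64^i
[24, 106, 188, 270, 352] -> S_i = 24 + 82*i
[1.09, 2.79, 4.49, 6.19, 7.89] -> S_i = 1.09 + 1.70*i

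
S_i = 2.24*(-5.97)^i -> [2.24, -13.37, 79.84, -476.62, 2845.41]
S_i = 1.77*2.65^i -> [1.77, 4.69, 12.43, 32.94, 87.29]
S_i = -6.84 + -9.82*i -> [-6.84, -16.66, -26.48, -36.3, -46.12]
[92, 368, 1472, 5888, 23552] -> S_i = 92*4^i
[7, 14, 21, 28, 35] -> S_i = 7 + 7*i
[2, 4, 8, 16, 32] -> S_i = 2*2^i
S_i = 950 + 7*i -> [950, 957, 964, 971, 978]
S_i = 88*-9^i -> [88, -792, 7128, -64152, 577368]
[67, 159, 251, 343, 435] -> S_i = 67 + 92*i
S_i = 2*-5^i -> [2, -10, 50, -250, 1250]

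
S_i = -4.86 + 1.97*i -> [-4.86, -2.89, -0.92, 1.05, 3.02]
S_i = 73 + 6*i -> [73, 79, 85, 91, 97]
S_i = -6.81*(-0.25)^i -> [-6.81, 1.7, -0.43, 0.11, -0.03]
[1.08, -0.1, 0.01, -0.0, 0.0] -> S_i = 1.08*(-0.09)^i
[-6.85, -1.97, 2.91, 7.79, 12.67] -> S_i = -6.85 + 4.88*i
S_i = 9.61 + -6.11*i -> [9.61, 3.5, -2.61, -8.72, -14.83]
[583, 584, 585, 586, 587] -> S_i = 583 + 1*i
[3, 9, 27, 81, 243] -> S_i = 3*3^i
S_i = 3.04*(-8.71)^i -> [3.04, -26.48, 230.63, -2008.76, 17496.3]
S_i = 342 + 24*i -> [342, 366, 390, 414, 438]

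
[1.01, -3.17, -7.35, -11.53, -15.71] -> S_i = 1.01 + -4.18*i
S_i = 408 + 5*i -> [408, 413, 418, 423, 428]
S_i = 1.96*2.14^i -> [1.96, 4.19, 8.98, 19.21, 41.11]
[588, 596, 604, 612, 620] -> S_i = 588 + 8*i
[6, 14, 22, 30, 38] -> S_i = 6 + 8*i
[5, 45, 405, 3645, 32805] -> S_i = 5*9^i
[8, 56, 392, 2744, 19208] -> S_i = 8*7^i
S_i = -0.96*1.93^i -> [-0.96, -1.85, -3.58, -6.9, -13.32]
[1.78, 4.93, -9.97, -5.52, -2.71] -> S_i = Random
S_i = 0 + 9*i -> [0, 9, 18, 27, 36]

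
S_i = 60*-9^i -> [60, -540, 4860, -43740, 393660]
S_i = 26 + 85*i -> [26, 111, 196, 281, 366]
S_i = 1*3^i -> [1, 3, 9, 27, 81]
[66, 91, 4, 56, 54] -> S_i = Random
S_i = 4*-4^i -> [4, -16, 64, -256, 1024]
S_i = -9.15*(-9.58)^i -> [-9.15, 87.66, -839.75, 8044.84, -77069.6]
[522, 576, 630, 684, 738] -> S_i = 522 + 54*i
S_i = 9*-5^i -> [9, -45, 225, -1125, 5625]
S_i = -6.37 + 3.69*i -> [-6.37, -2.68, 1.01, 4.7, 8.39]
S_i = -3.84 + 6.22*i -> [-3.84, 2.38, 8.6, 14.82, 21.04]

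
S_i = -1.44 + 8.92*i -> [-1.44, 7.48, 16.4, 25.32, 34.24]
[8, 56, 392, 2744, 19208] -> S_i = 8*7^i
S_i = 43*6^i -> [43, 258, 1548, 9288, 55728]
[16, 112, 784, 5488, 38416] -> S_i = 16*7^i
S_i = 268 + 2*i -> [268, 270, 272, 274, 276]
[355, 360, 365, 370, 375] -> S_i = 355 + 5*i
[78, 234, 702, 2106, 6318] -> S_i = 78*3^i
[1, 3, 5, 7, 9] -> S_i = 1 + 2*i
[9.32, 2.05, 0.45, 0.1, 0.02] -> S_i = 9.32*0.22^i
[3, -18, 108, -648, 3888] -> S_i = 3*-6^i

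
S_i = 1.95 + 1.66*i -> [1.95, 3.61, 5.27, 6.93, 8.59]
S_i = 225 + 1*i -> [225, 226, 227, 228, 229]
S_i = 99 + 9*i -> [99, 108, 117, 126, 135]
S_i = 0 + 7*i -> [0, 7, 14, 21, 28]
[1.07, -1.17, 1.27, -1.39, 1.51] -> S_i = 1.07*(-1.09)^i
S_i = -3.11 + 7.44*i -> [-3.11, 4.33, 11.77, 19.21, 26.65]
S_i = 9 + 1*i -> [9, 10, 11, 12, 13]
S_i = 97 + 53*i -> [97, 150, 203, 256, 309]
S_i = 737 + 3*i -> [737, 740, 743, 746, 749]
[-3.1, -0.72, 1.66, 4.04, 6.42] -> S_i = -3.10 + 2.38*i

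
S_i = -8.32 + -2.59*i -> [-8.32, -10.91, -13.5, -16.09, -18.68]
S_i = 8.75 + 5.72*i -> [8.75, 14.47, 20.19, 25.91, 31.63]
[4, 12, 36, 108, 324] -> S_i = 4*3^i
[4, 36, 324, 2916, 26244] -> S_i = 4*9^i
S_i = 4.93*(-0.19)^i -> [4.93, -0.94, 0.18, -0.03, 0.01]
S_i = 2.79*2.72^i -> [2.79, 7.59, 20.64, 56.14, 152.71]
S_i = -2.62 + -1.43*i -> [-2.62, -4.05, -5.48, -6.91, -8.34]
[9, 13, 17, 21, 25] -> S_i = 9 + 4*i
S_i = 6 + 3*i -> [6, 9, 12, 15, 18]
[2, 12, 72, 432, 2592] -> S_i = 2*6^i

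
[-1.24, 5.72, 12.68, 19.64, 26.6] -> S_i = -1.24 + 6.96*i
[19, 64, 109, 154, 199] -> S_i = 19 + 45*i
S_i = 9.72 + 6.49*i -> [9.72, 16.21, 22.7, 29.19, 35.68]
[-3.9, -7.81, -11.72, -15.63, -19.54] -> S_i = -3.90 + -3.91*i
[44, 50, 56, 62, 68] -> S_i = 44 + 6*i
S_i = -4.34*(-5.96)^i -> [-4.34, 25.87, -154.16, 918.82, -5476.14]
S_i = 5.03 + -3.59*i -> [5.03, 1.44, -2.15, -5.74, -9.33]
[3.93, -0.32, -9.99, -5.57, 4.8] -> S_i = Random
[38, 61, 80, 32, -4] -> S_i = Random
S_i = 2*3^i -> [2, 6, 18, 54, 162]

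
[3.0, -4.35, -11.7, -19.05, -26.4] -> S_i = 3.00 + -7.35*i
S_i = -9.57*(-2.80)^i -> [-9.57, 26.8, -75.03, 210.08, -588.23]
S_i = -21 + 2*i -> [-21, -19, -17, -15, -13]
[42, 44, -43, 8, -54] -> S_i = Random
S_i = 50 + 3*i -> [50, 53, 56, 59, 62]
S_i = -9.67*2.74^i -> [-9.67, -26.5, -72.6, -198.92, -545.04]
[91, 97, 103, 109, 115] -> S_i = 91 + 6*i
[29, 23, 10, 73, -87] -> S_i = Random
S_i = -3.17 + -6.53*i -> [-3.17, -9.7, -16.23, -22.76, -29.29]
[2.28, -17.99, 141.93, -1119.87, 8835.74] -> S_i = 2.28*(-7.89)^i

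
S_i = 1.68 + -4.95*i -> [1.68, -3.27, -8.22, -13.17, -18.12]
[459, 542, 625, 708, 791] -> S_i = 459 + 83*i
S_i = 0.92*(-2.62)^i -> [0.92, -2.41, 6.32, -16.55, 43.35]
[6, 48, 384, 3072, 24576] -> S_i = 6*8^i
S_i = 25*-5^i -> [25, -125, 625, -3125, 15625]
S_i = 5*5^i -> [5, 25, 125, 625, 3125]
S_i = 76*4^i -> [76, 304, 1216, 4864, 19456]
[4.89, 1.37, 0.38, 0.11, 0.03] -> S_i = 4.89*0.28^i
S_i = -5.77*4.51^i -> [-5.77, -26.02, -117.36, -529.3, -2387.16]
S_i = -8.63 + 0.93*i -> [-8.63, -7.7, -6.77, -5.84, -4.91]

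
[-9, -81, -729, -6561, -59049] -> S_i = -9*9^i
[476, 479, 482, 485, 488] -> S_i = 476 + 3*i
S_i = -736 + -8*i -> [-736, -744, -752, -760, -768]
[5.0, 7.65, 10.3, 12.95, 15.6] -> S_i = 5.00 + 2.65*i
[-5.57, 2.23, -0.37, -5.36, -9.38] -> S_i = Random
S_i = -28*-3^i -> [-28, 84, -252, 756, -2268]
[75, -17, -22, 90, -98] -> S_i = Random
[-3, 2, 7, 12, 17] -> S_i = -3 + 5*i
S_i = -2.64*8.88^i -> [-2.64, -23.44, -208.18, -1848.6, -16415.56]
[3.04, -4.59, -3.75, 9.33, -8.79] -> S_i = Random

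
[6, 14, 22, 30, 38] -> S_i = 6 + 8*i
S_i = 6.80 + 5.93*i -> [6.8, 12.73, 18.66, 24.59, 30.52]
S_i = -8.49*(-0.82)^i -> [-8.49, 6.96, -5.71, 4.68, -3.84]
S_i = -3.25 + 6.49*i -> [-3.25, 3.24, 9.73, 16.22, 22.71]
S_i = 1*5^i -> [1, 5, 25, 125, 625]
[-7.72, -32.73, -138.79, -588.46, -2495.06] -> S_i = -7.72*4.24^i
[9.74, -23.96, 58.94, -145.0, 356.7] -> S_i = 9.74*(-2.46)^i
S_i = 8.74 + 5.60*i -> [8.74, 14.34, 19.94, 25.54, 31.14]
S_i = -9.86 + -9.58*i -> [-9.86, -19.44, -29.02, -38.6, -48.18]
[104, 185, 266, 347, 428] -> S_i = 104 + 81*i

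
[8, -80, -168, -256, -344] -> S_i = 8 + -88*i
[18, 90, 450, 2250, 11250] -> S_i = 18*5^i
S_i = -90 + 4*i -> [-90, -86, -82, -78, -74]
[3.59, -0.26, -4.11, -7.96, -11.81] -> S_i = 3.59 + -3.85*i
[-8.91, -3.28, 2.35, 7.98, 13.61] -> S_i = -8.91 + 5.63*i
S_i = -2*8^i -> [-2, -16, -128, -1024, -8192]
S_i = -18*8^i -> [-18, -144, -1152, -9216, -73728]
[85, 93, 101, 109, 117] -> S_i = 85 + 8*i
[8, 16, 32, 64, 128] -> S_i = 8*2^i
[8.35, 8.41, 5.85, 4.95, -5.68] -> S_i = Random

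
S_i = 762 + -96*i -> [762, 666, 570, 474, 378]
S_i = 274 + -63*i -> [274, 211, 148, 85, 22]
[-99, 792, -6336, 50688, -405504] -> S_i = -99*-8^i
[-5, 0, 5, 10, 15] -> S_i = -5 + 5*i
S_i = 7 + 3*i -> [7, 10, 13, 16, 19]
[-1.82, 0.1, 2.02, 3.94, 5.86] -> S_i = -1.82 + 1.92*i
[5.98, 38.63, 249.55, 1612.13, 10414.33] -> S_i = 5.98*6.46^i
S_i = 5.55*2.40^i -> [5.55, 13.32, 31.97, 76.72, 184.14]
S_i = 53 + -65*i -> [53, -12, -77, -142, -207]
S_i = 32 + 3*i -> [32, 35, 38, 41, 44]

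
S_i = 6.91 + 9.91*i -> [6.91, 16.82, 26.73, 36.64, 46.55]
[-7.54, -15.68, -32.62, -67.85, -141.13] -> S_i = -7.54*2.08^i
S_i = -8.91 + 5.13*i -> [-8.91, -3.78, 1.35, 6.48, 11.61]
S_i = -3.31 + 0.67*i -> [-3.31, -2.64, -1.97, -1.3, -0.63]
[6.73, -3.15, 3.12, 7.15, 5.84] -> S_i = Random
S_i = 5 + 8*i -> [5, 13, 21, 29, 37]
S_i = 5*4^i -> [5, 20, 80, 320, 1280]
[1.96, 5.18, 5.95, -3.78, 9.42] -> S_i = Random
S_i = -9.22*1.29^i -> [-9.22, -11.89, -15.34, -19.79, -25.53]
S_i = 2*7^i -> [2, 14, 98, 686, 4802]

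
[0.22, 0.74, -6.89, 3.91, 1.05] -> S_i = Random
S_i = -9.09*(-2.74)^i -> [-9.09, 24.91, -68.24, 186.99, -512.35]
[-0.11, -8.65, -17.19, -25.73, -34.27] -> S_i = -0.11 + -8.54*i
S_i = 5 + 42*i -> [5, 47, 89, 131, 173]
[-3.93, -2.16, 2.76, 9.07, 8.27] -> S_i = Random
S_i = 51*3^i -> [51, 153, 459, 1377, 4131]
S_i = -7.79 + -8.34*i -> [-7.79, -16.13, -24.47, -32.81, -41.15]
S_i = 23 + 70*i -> [23, 93, 163, 233, 303]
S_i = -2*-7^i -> [-2, 14, -98, 686, -4802]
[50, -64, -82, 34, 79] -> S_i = Random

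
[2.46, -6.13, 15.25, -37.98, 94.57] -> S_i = 2.46*(-2.49)^i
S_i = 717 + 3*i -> [717, 720, 723, 726, 729]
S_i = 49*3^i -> [49, 147, 441, 1323, 3969]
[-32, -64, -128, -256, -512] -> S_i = -32*2^i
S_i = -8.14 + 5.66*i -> [-8.14, -2.48, 3.18, 8.84, 14.5]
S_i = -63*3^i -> [-63, -189, -567, -1701, -5103]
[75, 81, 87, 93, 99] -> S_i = 75 + 6*i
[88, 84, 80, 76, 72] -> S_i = 88 + -4*i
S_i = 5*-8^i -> [5, -40, 320, -2560, 20480]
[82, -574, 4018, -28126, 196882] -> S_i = 82*-7^i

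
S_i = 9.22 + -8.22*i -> [9.22, 1.0, -7.22, -15.44, -23.66]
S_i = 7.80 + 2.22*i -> [7.8, 10.02, 12.24, 14.46, 16.68]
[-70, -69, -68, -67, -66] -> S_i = -70 + 1*i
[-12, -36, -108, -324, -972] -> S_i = -12*3^i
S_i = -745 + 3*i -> [-745, -742, -739, -736, -733]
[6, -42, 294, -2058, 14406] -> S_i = 6*-7^i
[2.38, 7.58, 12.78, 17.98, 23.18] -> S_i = 2.38 + 5.20*i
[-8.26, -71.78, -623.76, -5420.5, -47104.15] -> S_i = -8.26*8.69^i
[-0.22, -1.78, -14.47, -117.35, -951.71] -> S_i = -0.22*8.11^i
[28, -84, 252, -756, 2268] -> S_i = 28*-3^i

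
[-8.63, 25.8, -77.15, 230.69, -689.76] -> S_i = -8.63*(-2.99)^i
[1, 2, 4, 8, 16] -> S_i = 1*2^i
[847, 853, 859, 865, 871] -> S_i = 847 + 6*i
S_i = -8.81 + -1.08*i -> [-8.81, -9.89, -10.97, -12.05, -13.13]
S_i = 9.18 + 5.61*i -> [9.18, 14.79, 20.4, 26.01, 31.62]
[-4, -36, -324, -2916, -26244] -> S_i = -4*9^i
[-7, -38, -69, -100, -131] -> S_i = -7 + -31*i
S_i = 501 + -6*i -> [501, 495, 489, 483, 477]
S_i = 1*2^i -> [1, 2, 4, 8, 16]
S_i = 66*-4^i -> [66, -264, 1056, -4224, 16896]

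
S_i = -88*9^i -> [-88, -792, -7128, -64152, -577368]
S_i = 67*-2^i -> [67, -134, 268, -536, 1072]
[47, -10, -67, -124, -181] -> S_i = 47 + -57*i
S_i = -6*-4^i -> [-6, 24, -96, 384, -1536]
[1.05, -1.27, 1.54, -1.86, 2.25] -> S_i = 1.05*(-1.21)^i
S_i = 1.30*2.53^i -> [1.3, 3.29, 8.32, 21.05, 53.26]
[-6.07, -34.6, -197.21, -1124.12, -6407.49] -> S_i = -6.07*5.70^i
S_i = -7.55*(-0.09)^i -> [-7.55, 0.68, -0.06, 0.01, -0.0]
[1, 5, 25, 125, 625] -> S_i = 1*5^i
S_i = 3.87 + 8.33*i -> [3.87, 12.2, 20.53, 28.86, 37.19]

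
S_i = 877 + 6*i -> [877, 883, 889, 895, 901]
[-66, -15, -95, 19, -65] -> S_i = Random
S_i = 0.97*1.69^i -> [0.97, 1.64, 2.77, 4.68, 7.91]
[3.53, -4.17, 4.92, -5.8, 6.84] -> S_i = 3.53*(-1.18)^i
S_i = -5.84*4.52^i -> [-5.84, -26.4, -119.31, -539.3, -2437.62]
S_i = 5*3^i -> [5, 15, 45, 135, 405]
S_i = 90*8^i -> [90, 720, 5760, 46080, 368640]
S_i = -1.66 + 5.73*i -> [-1.66, 4.07, 9.8, 15.53, 21.26]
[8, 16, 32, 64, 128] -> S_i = 8*2^i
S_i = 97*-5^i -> [97, -485, 2425, -12125, 60625]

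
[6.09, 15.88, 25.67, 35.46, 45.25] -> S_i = 6.09 + 9.79*i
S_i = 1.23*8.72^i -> [1.23, 10.73, 93.53, 815.56, 7111.66]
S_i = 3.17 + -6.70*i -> [3.17, -3.53, -10.23, -16.93, -23.63]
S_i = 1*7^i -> [1, 7, 49, 343, 2401]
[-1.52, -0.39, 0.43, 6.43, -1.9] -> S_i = Random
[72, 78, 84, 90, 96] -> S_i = 72 + 6*i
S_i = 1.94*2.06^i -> [1.94, 4.0, 8.23, 16.96, 34.94]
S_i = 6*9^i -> [6, 54, 486, 4374, 39366]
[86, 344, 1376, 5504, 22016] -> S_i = 86*4^i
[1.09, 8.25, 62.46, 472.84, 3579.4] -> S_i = 1.09*7.57^i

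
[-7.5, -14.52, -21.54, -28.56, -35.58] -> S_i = -7.50 + -7.02*i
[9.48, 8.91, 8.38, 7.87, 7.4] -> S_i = 9.48*0.94^i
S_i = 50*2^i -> [50, 100, 200, 400, 800]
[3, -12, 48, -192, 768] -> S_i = 3*-4^i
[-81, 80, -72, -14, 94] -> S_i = Random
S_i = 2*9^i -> [2, 18, 162, 1458, 13122]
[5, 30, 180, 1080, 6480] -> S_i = 5*6^i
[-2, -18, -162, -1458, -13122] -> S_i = -2*9^i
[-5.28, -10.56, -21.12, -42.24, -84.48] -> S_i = -5.28*2.00^i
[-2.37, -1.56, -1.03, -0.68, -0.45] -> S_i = -2.37*0.66^i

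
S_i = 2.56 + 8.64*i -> [2.56, 11.2, 19.84, 28.48, 37.12]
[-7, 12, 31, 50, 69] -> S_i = -7 + 19*i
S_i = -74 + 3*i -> [-74, -71, -68, -65, -62]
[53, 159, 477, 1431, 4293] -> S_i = 53*3^i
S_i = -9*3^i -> [-9, -27, -81, -243, -729]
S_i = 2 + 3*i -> [2, 5, 8, 11, 14]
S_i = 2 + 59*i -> [2, 61, 120, 179, 238]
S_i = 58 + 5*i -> [58, 63, 68, 73, 78]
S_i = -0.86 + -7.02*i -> [-0.86, -7.88, -14.9, -21.92, -28.94]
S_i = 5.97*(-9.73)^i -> [5.97, -58.09, 565.2, -5499.37, 53508.86]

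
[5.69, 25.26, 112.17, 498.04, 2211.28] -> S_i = 5.69*4.44^i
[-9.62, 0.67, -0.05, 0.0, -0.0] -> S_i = -9.62*(-0.07)^i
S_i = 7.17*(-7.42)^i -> [7.17, -53.2, 394.75, -2929.08, 21733.76]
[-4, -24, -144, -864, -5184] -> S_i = -4*6^i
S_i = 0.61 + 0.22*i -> [0.61, 0.83, 1.05, 1.27, 1.49]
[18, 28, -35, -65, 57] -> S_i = Random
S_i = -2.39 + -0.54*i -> [-2.39, -2.93, -3.47, -4.01, -4.55]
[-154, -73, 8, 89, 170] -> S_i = -154 + 81*i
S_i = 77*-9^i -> [77, -693, 6237, -56133, 505197]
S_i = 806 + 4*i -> [806, 810, 814, 818, 822]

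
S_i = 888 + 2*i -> [888, 890, 892, 894, 896]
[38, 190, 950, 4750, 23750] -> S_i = 38*5^i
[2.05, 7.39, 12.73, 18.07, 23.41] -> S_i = 2.05 + 5.34*i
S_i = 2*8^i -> [2, 16, 128, 1024, 8192]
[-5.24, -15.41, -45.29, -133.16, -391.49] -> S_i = -5.24*2.94^i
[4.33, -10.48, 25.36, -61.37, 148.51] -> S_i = 4.33*(-2.42)^i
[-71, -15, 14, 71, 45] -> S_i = Random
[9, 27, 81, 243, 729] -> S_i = 9*3^i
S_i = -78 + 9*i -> [-78, -69, -60, -51, -42]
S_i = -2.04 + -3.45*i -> [-2.04, -5.49, -8.94, -12.39, -15.84]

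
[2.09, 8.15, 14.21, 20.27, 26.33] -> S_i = 2.09 + 6.06*i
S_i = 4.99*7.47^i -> [4.99, 37.28, 278.45, 2080.0, 15537.56]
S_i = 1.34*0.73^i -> [1.34, 0.98, 0.71, 0.52, 0.38]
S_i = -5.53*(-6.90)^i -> [-5.53, 38.16, -263.28, 1816.65, -12534.92]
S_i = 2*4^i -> [2, 8, 32, 128, 512]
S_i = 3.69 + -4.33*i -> [3.69, -0.64, -4.97, -9.3, -13.63]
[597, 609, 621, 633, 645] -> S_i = 597 + 12*i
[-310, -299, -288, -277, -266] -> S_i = -310 + 11*i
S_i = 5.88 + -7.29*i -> [5.88, -1.41, -8.7, -15.99, -23.28]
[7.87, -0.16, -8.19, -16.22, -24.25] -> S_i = 7.87 + -8.03*i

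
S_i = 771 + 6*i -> [771, 777, 783, 789, 795]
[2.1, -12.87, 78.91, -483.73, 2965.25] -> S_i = 2.10*(-6.13)^i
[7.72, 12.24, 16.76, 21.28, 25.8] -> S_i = 7.72 + 4.52*i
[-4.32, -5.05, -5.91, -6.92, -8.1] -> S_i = -4.32*1.17^i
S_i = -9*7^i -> [-9, -63, -441, -3087, -21609]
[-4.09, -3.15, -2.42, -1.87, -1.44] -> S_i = -4.09*0.77^i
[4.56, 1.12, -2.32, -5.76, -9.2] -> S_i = 4.56 + -3.44*i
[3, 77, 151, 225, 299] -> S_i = 3 + 74*i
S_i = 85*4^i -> [85, 340, 1360, 5440, 21760]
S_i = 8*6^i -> [8, 48, 288, 1728, 10368]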